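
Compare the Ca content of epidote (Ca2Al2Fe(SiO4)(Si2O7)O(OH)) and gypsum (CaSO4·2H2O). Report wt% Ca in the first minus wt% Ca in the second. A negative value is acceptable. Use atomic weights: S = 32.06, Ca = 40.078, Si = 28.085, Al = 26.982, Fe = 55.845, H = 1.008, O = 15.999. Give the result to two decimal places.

-6.69 percentage points

Ca in Ca2Al2Fe(SiO4)(Si2O7)O(OH): molar mass 483.215 g/mol; 2×40.078 = 80.156 g → 16.59 wt%.
Ca in CaSO4·2H2O: molar mass 172.164 g/mol; 1×40.078 = 40.078 g → 23.28 wt%.
Difference = 16.59 − 23.28 = -6.69 percentage points.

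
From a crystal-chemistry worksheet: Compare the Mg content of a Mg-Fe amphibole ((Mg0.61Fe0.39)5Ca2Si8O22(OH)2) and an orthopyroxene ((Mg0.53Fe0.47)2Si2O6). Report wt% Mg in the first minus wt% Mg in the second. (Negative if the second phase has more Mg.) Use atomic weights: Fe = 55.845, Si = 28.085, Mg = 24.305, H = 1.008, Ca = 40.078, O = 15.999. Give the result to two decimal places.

First mineral: 74.130 g Mg in 873.856 g formula = 8.48 wt% Mg.
Second mineral: 25.763 g Mg in 230.422 g formula = 11.18 wt% Mg.
8.48% − 11.18% gives a difference of -2.70 percentage points.

-2.70 percentage points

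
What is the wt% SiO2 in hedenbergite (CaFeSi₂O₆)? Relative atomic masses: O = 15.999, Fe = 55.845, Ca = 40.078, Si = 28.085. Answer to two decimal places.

M(CaFeSi₂O₆) = 248.087 g/mol; M(SiO2) = 60.083 g/mol.
Moles SiO2 per formula unit = 2 Si ÷ 1 = 2.0000.
SiO2 fraction = (2.0000 × 60.083) / 248.087 = 120.166/248.087 = 0.4844.

48.44 wt%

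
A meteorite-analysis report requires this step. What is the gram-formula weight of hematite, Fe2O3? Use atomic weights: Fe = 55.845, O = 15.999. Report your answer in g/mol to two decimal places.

159.69 g/mol

The formula mass is the sum 2·55.845 + 3·15.999.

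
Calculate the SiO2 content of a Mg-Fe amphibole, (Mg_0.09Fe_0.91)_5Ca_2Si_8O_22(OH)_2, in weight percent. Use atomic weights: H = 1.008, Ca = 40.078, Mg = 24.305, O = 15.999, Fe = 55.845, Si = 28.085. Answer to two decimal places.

Molar mass of (Mg_0.09Fe_0.91)_5Ca_2Si_8O_22(OH)_2 = 0.45×24.305 + 4.55×55.845 + 2×40.078 + 8×28.085 + 24×15.999 + 2×1.008 = 955.860 g/mol.
Each formula unit contains 8 Si, equivalent to 8/1 = 8.0000 mol SiO2.
M(SiO2) = 1×28.085 + 2×15.999 = 60.083 g/mol.
Mass of SiO2 per formula unit = 8.0000 × 60.083 = 480.664 g.
SiO2 wt% = 480.664 / 955.860 × 100 = 50.29%.

50.29 wt%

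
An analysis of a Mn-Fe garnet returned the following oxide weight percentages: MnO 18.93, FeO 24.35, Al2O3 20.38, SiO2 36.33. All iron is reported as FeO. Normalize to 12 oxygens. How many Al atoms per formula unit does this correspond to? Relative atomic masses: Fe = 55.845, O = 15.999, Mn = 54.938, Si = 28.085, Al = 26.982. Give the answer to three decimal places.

18.93 wt% MnO ÷ 70.937 g/mol = 0.26686 mol, giving 0.26686 Mn and 0.26686 O.
24.35 wt% FeO ÷ 71.844 g/mol = 0.33893 mol, giving 0.33893 Fe and 0.33893 O.
20.38 wt% Al2O3 ÷ 101.961 g/mol = 0.19988 mol, giving 0.39976 Al and 0.59964 O.
36.33 wt% SiO2 ÷ 60.083 g/mol = 0.60466 mol, giving 0.60466 Si and 1.20932 O.
Oxygen sums to 2.41475; scaling by 12/2.41475 = 4.96946 puts the formula on 12 O.
Al: 0.39976 × 4.96946 = 1.987 atoms per formula unit.

1.987 Al apfu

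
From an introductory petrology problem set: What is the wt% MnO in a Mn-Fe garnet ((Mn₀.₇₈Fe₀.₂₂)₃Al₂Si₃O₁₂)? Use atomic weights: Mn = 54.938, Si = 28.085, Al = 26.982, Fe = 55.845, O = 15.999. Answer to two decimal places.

33.49 wt%

M((Mn₀.₇₈Fe₀.₂₂)₃Al₂Si₃O₁₂) = 495.620 g/mol; M(MnO) = 70.937 g/mol.
Moles MnO per formula unit = 2.34 Mn ÷ 1 = 2.3400.
MnO fraction = (2.3400 × 70.937) / 495.620 = 165.993/495.620 = 0.3349.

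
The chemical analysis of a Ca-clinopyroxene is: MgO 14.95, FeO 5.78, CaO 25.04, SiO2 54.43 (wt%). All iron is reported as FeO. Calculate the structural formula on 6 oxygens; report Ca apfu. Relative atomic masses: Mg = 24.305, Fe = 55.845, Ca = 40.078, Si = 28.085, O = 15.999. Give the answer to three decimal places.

0.989 Ca apfu

MgO: 14.95/40.304 = 0.37093 mol → 0.37093 mol Mg, 0.37093 mol O.
FeO: 5.78/71.844 = 0.08045 mol → 0.08045 mol Fe, 0.08045 mol O.
CaO: 25.04/56.077 = 0.44653 mol → 0.44653 mol Ca, 0.44653 mol O.
SiO2: 54.43/60.083 = 0.90591 mol → 0.90591 mol Si, 1.81182 mol O.
Total oxygen = 2.70973 mol. Normalization factor = 6/2.70973 = 2.21424.
Ca per 6 O = 0.44653 × 2.21424 = 0.989.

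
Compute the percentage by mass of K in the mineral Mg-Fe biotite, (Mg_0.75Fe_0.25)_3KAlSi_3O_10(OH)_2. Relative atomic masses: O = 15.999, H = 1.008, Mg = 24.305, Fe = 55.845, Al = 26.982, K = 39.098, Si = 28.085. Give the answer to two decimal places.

8.87 mass %

Molar mass of (Mg_0.75Fe_0.25)_3KAlSi_3O_10(OH)_2: 2.25×24.305 + 0.75×55.845 + 1×39.098 + 1×26.982 + 3×28.085 + 12×15.999 + 2×1.008 = 440.909 g/mol.
Mass of K per formula unit: 1 × 39.098 = 39.098 g.
Weight fraction K = 39.098 / 440.909 = 0.0887.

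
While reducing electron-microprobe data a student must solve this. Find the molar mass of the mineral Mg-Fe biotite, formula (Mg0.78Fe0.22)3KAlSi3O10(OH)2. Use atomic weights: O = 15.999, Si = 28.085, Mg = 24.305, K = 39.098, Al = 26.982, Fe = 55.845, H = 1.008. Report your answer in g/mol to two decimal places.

Mg: 2.34 × 24.305 = 56.8737
Fe: 0.66 × 55.845 = 36.8577
K: 1 × 39.098 = 39.0980
Al: 1 × 26.982 = 26.9820
Si: 3 × 28.085 = 84.2550
O: 12 × 15.999 = 191.9880
H: 2 × 1.008 = 2.0160
Summing the contributions gives the formula mass.

438.07 g/mol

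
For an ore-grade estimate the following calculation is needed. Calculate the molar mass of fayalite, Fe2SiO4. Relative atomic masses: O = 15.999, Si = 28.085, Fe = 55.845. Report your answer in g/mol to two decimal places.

Fe: 2 × 55.845 = 111.6900
Si: 1 × 28.085 = 28.0850
O: 4 × 15.999 = 63.9960
Summing the contributions gives the formula mass.

203.77 g/mol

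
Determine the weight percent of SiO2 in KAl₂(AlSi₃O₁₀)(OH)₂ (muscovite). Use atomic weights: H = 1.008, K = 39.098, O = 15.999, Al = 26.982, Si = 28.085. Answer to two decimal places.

M(KAl₂(AlSi₃O₁₀)(OH)₂) = 398.303 g/mol; M(SiO2) = 60.083 g/mol.
Moles SiO2 per formula unit = 3 Si ÷ 1 = 3.0000.
SiO2 fraction = (3.0000 × 60.083) / 398.303 = 180.249/398.303 = 0.4525.

45.25 wt%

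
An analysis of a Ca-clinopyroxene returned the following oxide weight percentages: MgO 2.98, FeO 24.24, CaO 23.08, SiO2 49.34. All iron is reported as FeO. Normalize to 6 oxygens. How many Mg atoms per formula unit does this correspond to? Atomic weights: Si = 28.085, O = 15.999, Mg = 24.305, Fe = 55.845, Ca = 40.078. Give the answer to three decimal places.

MgO (M=40.304): mol = 0.07394; Mg = 0.07394, O = 0.07394.
FeO (M=71.844): mol = 0.33740; Fe = 0.33740, O = 0.33740.
CaO (M=56.077): mol = 0.41158; Ca = 0.41158, O = 0.41158.
SiO2 (M=60.083): mol = 0.82120; Si = 0.82120, O = 1.64240.
ΣO = 2.46532; factor = 6/ΣO = 2.43376.
Mg apfu = 0.07394 × 2.43376 = 0.180.

0.180 Mg apfu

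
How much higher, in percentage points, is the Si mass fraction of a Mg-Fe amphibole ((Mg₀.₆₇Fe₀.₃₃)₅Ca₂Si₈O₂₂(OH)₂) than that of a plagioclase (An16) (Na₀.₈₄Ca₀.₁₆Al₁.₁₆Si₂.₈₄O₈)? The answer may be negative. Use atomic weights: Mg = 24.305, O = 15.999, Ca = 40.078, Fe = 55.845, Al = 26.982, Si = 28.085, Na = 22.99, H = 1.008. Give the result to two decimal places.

First mineral: 224.680 g Si in 864.394 g formula = 25.99 wt% Si.
Second mineral: 79.761 g Si in 264.777 g formula = 30.12 wt% Si.
25.99% − 30.12% gives a difference of -4.13 percentage points.

-4.13 percentage points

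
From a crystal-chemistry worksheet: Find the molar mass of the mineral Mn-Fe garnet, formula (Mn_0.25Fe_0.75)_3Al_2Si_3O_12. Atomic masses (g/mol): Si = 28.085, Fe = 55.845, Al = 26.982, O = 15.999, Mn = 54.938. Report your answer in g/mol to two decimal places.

M = 0.75(54.938) + 2.25(55.845) + 2(26.982) + 3(28.085) + 12(15.999)

497.06 g/mol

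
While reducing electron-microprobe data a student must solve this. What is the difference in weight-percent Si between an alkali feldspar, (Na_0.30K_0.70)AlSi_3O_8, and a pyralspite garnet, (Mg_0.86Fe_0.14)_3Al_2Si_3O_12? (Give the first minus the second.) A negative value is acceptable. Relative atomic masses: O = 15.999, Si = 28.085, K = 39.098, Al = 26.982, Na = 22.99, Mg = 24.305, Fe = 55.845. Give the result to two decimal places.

First mineral: 84.255 g Si in 273.495 g formula = 30.81 wt% Si.
Second mineral: 84.255 g Si in 416.369 g formula = 20.24 wt% Si.
30.81% − 20.24% gives a difference of 10.57 percentage points.

10.57 percentage points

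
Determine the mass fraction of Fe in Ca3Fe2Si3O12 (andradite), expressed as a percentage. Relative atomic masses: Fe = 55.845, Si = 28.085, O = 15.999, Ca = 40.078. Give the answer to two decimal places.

Formula mass = 3*40.078 + 2*55.845 + 3*28.085 + 12*15.999 = 508.167 g/mol, of which 111.690 g is Fe.
So Fe makes up 111.690/508.167 = 0.2198 of the mass, i.e. 21.98%.

21.98 wt%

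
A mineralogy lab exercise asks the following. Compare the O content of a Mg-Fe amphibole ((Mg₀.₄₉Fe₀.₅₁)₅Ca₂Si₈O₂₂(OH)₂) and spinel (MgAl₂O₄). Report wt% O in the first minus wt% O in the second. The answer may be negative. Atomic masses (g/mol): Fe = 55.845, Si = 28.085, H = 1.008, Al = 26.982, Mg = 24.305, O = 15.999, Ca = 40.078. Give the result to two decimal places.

First mineral: 383.976 g O in 892.780 g formula = 43.01 wt% O.
Second mineral: 63.996 g O in 142.265 g formula = 44.98 wt% O.
43.01% − 44.98% gives a difference of -1.97 percentage points.

-1.97 percentage points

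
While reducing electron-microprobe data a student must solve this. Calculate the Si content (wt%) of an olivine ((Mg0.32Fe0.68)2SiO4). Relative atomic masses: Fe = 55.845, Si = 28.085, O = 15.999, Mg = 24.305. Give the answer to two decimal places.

M((Mg0.32Fe0.68)2SiO4) = 183.585 g/mol.
Si contributes 1 × 28.085 = 28.085 g per mole.
28.085/183.585 = 0.1530 → 15.30%.

15.30 wt%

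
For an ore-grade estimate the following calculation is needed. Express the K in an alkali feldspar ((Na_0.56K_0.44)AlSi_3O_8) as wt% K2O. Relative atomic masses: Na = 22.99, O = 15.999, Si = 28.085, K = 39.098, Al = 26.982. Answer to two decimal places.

Formula mass = 269.307 g/mol.
0.44 K → 0.2200 mol K2O per formula unit; M(K2O) = 94.195, so K2O mass = 20.723 g.
20.723/269.307 × 100 = 7.69 wt%.

7.69 wt%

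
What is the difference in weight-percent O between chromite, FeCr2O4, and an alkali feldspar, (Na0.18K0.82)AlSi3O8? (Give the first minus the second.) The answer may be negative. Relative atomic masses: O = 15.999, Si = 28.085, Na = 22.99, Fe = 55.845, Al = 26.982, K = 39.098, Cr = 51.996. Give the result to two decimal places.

O in FeCr2O4: molar mass 223.833 g/mol; 4×15.999 = 63.996 g → 28.59 wt%.
O in (Na0.18K0.82)AlSi3O8: molar mass 275.428 g/mol; 8×15.999 = 127.992 g → 46.47 wt%.
Difference = 28.59 − 46.47 = -17.88 percentage points.

-17.88 percentage points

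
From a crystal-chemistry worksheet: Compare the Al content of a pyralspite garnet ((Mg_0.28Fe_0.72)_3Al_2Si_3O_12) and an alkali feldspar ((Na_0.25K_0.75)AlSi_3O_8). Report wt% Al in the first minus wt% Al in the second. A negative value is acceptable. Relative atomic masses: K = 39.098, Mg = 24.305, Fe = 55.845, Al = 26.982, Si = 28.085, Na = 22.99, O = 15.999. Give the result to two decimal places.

M((Mg_0.28Fe_0.72)_3Al_2Si_3O_12) = 471.248 g/mol, so wt% Al = 53.964/471.248 × 100 = 11.45%.
M((Na_0.25K_0.75)AlSi_3O_8) = 274.300 g/mol, so wt% Al = 26.982/274.300 × 100 = 9.84%.
11.45 − 9.84 = 1.61 pp.

1.61 percentage points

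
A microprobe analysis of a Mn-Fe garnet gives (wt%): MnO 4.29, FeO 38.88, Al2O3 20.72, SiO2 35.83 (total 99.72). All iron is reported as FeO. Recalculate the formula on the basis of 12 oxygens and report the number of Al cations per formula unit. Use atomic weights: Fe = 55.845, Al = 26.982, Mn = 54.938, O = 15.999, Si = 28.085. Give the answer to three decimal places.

MnO: 4.29/70.937 = 0.06048 mol → 0.06048 mol Mn, 0.06048 mol O.
FeO: 38.88/71.844 = 0.54117 mol → 0.54117 mol Fe, 0.54117 mol O.
Al2O3: 20.72/101.961 = 0.20321 mol → 0.40642 mol Al, 0.60963 mol O.
SiO2: 35.83/60.083 = 0.59634 mol → 0.59634 mol Si, 1.19268 mol O.
Total oxygen = 2.40396 mol. Normalization factor = 12/2.40396 = 4.99176.
Al per 12 O = 0.40642 × 4.99176 = 2.029.

2.029 Al apfu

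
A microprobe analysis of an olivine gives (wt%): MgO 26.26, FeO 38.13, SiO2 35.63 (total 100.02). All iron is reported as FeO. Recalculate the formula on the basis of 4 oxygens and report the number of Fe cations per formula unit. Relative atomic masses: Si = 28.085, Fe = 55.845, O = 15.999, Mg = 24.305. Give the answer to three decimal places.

26.26 wt% MgO ÷ 40.304 g/mol = 0.65155 mol, giving 0.65155 Mg and 0.65155 O.
38.13 wt% FeO ÷ 71.844 g/mol = 0.53073 mol, giving 0.53073 Fe and 0.53073 O.
35.63 wt% SiO2 ÷ 60.083 g/mol = 0.59301 mol, giving 0.59301 Si and 1.18602 O.
Oxygen sums to 2.36830; scaling by 4/2.36830 = 1.68898 puts the formula on 4 O.
Fe: 0.53073 × 1.68898 = 0.896 atoms per formula unit.

0.896 Fe apfu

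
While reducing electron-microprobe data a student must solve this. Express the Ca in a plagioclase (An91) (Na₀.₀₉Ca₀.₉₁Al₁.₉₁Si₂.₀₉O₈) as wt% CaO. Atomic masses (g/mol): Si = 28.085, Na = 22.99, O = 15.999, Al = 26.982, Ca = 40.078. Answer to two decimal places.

M(Na₀.₀₉Ca₀.₉₁Al₁.₉₁Si₂.₀₉O₈) = 276.765 g/mol; M(CaO) = 56.077 g/mol.
Moles CaO per formula unit = 0.91 Ca ÷ 1 = 0.9100.
CaO fraction = (0.9100 × 56.077) / 276.765 = 51.030/276.765 = 0.1844.

18.44 wt%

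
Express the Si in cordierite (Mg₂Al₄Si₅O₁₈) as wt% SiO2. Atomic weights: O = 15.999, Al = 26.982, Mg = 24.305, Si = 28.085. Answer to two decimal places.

Formula mass = 584.945 g/mol.
5 Si → 5.0000 mol SiO2 per formula unit; M(SiO2) = 60.083, so SiO2 mass = 300.415 g.
300.415/584.945 × 100 = 51.36 wt%.

51.36 wt%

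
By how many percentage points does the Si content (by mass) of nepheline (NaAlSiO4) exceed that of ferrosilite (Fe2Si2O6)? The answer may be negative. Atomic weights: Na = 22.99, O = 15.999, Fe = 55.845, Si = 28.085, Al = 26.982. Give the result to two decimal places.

M(NaAlSiO4) = 142.053 g/mol, so wt% Si = 28.085/142.053 × 100 = 19.77%.
M(Fe2Si2O6) = 263.854 g/mol, so wt% Si = 56.170/263.854 × 100 = 21.29%.
19.77 − 21.29 = -1.52 pp.

-1.52 percentage points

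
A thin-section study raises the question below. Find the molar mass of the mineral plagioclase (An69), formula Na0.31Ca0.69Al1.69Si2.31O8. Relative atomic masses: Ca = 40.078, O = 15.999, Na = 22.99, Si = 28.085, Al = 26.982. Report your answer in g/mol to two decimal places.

273.25 g/mol

The formula mass is the sum 0.31(22.99) + 0.69(40.078) + 1.69(26.982) + 2.31(28.085) + 8(15.999).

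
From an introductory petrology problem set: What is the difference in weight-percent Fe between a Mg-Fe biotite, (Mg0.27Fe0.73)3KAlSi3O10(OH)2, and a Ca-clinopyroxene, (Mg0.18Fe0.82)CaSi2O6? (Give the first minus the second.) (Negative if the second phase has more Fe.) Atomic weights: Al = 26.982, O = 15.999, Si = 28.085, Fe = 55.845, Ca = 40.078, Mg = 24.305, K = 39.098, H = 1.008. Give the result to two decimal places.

6.26 percentage points

Fe in (Mg0.27Fe0.73)3KAlSi3O10(OH)2: molar mass 486.327 g/mol; 2.19×55.845 = 122.301 g → 25.15 wt%.
Fe in (Mg0.18Fe0.82)CaSi2O6: molar mass 242.410 g/mol; 0.82×55.845 = 45.793 g → 18.89 wt%.
Difference = 25.15 − 18.89 = 6.26 percentage points.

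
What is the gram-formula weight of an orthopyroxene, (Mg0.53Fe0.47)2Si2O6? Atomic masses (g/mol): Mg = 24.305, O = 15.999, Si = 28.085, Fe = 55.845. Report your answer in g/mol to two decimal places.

230.42 g/mol

The formula mass is the sum 1.06*24.305 + 0.94*55.845 + 2*28.085 + 6*15.999.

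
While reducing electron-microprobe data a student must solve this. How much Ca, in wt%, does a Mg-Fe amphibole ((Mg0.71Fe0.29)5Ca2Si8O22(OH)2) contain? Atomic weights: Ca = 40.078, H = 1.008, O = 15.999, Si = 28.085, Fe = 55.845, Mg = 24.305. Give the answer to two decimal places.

M((Mg0.71Fe0.29)5Ca2Si8O22(OH)2) = 858.086 g/mol.
Ca contributes 2 × 40.078 = 80.156 g per mole.
80.156/858.086 = 0.0934 → 9.34%.

9.34 wt%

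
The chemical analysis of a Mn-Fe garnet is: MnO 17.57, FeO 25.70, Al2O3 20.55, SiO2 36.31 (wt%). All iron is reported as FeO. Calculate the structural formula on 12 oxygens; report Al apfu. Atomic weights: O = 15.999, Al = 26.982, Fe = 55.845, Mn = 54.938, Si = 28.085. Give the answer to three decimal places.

2.000 Al apfu

MnO: 17.57/70.937 = 0.24768 mol → 0.24768 mol Mn, 0.24768 mol O.
FeO: 25.70/71.844 = 0.35772 mol → 0.35772 mol Fe, 0.35772 mol O.
Al2O3: 20.55/101.961 = 0.20155 mol → 0.40310 mol Al, 0.60465 mol O.
SiO2: 36.31/60.083 = 0.60433 mol → 0.60433 mol Si, 1.20866 mol O.
Total oxygen = 2.41871 mol. Normalization factor = 12/2.41871 = 4.96132.
Al per 12 O = 0.40310 × 4.96132 = 2.000.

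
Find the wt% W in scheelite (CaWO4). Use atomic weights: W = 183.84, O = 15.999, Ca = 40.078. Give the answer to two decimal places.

Formula mass = 1·40.078 + 1·183.84 + 4·15.999 = 287.914 g/mol, of which 183.840 g is W.
So W makes up 183.840/287.914 = 0.6385 of the mass, i.e. 63.85%.

63.85 mass %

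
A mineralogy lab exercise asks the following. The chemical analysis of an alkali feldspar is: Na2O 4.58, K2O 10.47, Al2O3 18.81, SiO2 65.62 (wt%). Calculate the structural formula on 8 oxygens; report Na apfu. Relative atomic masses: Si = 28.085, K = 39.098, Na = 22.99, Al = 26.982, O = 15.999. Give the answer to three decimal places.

4.58 wt% Na2O ÷ 61.979 g/mol = 0.07390 mol, giving 0.14780 Na and 0.07390 O.
10.47 wt% K2O ÷ 94.195 g/mol = 0.11115 mol, giving 0.22230 K and 0.11115 O.
18.81 wt% Al2O3 ÷ 101.961 g/mol = 0.18448 mol, giving 0.36896 Al and 0.55344 O.
65.62 wt% SiO2 ÷ 60.083 g/mol = 1.09216 mol, giving 1.09216 Si and 2.18432 O.
Oxygen sums to 2.92281; scaling by 8/2.92281 = 2.73709 puts the formula on 8 O.
Na: 0.14780 × 2.73709 = 0.405 atoms per formula unit.

0.405 Na apfu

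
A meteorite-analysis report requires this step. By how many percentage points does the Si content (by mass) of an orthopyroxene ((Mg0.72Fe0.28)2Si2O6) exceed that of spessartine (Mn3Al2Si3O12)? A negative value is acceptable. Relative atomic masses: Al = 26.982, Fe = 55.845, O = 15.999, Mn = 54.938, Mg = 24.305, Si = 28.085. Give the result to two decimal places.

8.69 percentage points

M((Mg0.72Fe0.28)2Si2O6) = 218.436 g/mol, so wt% Si = 56.170/218.436 × 100 = 25.71%.
M(Mn3Al2Si3O12) = 495.021 g/mol, so wt% Si = 84.255/495.021 × 100 = 17.02%.
25.71 − 17.02 = 8.69 pp.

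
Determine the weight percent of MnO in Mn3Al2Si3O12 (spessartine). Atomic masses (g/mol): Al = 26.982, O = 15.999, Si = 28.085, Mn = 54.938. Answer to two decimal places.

42.99 wt%

Molar mass of Mn3Al2Si3O12 = 3·54.938 + 2·26.982 + 3·28.085 + 12·15.999 = 495.021 g/mol.
Each formula unit contains 3 Mn, equivalent to 3/1 = 3.0000 mol MnO.
M(MnO) = 1×54.938 + 1×15.999 = 70.937 g/mol.
Mass of MnO per formula unit = 3.0000 × 70.937 = 212.811 g.
MnO wt% = 212.811 / 495.021 × 100 = 42.99%.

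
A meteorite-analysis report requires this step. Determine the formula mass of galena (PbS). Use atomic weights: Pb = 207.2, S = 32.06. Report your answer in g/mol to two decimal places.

239.26 g/mol

M = 1(207.2) + 1(32.06)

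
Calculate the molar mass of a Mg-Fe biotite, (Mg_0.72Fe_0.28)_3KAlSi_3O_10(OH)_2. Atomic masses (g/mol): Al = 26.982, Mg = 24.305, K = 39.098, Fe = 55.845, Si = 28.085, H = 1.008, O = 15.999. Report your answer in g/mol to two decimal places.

M = 2.16(24.305) + 0.84(55.845) + 1(39.098) + 1(26.982) + 3(28.085) + 12(15.999) + 2(1.008)

443.75 g/mol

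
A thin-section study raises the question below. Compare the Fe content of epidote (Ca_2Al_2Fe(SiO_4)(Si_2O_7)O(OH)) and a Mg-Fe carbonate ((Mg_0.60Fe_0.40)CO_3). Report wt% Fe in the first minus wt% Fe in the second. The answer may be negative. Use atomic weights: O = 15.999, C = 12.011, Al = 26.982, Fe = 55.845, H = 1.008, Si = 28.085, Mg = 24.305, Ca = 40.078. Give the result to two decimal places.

-11.49 percentage points

Fe in Ca_2Al_2Fe(SiO_4)(Si_2O_7)O(OH): molar mass 483.215 g/mol; 1×55.845 = 55.845 g → 11.56 wt%.
Fe in (Mg_0.60Fe_0.40)CO_3: molar mass 96.929 g/mol; 0.40×55.845 = 22.338 g → 23.05 wt%.
Difference = 11.56 − 23.05 = -11.49 percentage points.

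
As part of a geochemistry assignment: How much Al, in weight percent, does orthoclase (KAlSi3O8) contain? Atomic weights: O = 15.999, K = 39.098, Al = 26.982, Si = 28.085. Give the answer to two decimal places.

M(KAlSi3O8) = 278.327 g/mol.
Al contributes 1 × 26.982 = 26.982 g per mole.
26.982/278.327 = 0.0969 → 9.69%.

9.69 weight percent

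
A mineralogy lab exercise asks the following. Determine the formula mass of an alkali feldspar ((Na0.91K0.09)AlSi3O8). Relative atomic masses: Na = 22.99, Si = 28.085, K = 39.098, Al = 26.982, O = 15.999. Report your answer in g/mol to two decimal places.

M = 0.91*22.99 + 0.09*39.098 + 1*26.982 + 3*28.085 + 8*15.999

263.67 g/mol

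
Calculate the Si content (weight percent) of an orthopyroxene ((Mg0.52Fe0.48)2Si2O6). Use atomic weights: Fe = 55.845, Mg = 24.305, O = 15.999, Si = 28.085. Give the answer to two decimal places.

24.31 weight percent

Formula mass = 1.04*24.305 + 0.96*55.845 + 2*28.085 + 6*15.999 = 231.052 g/mol, of which 56.170 g is Si.
So Si makes up 56.170/231.052 = 0.2431 of the mass, i.e. 24.31%.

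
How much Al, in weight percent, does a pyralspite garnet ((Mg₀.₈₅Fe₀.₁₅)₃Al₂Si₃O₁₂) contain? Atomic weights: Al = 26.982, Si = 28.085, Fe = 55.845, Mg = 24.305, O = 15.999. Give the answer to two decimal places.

M((Mg₀.₈₅Fe₀.₁₅)₃Al₂Si₃O₁₂) = 417.315 g/mol.
Al contributes 2 × 26.982 = 53.964 g per mole.
53.964/417.315 = 0.1293 → 12.93%.

12.93 weight percent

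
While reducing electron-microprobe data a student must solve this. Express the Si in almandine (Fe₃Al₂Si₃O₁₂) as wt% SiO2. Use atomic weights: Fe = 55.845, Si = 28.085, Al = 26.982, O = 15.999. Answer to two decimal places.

36.21 wt%

M(Fe₃Al₂Si₃O₁₂) = 497.742 g/mol; M(SiO2) = 60.083 g/mol.
Moles SiO2 per formula unit = 3 Si ÷ 1 = 3.0000.
SiO2 fraction = (3.0000 × 60.083) / 497.742 = 180.249/497.742 = 0.3621.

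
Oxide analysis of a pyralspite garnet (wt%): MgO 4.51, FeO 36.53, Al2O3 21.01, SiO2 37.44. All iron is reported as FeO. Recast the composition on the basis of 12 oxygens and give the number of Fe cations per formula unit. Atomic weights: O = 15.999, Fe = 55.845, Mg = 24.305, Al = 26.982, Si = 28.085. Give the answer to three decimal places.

MgO (M=40.304): mol = 0.11190; Mg = 0.11190, O = 0.11190.
FeO (M=71.844): mol = 0.50846; Fe = 0.50846, O = 0.50846.
Al2O3 (M=101.961): mol = 0.20606; Al = 0.41212, O = 0.61818.
SiO2 (M=60.083): mol = 0.62314; Si = 0.62314, O = 1.24628.
ΣO = 2.48482; factor = 12/ΣO = 4.82932.
Fe apfu = 0.50846 × 4.82932 = 2.456.

2.456 Fe apfu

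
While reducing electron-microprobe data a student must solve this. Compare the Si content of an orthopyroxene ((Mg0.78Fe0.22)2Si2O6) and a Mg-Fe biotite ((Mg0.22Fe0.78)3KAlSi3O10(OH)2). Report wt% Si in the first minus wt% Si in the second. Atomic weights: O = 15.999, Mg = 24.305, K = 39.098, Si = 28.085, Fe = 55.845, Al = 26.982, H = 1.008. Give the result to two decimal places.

First mineral: 56.170 g Si in 214.652 g formula = 26.17 wt% Si.
Second mineral: 84.255 g Si in 491.058 g formula = 17.16 wt% Si.
26.17% − 17.16% gives a difference of 9.01 percentage points.

9.01 percentage points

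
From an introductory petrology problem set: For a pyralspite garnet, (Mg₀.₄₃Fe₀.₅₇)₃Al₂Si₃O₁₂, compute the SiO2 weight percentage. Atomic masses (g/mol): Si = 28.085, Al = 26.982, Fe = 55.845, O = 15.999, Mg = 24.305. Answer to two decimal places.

39.44 wt%

Molar mass of (Mg₀.₄₃Fe₀.₅₇)₃Al₂Si₃O₁₂ = 1.29·24.305 + 1.71·55.845 + 2·26.982 + 3·28.085 + 12·15.999 = 457.055 g/mol.
Each formula unit contains 3 Si, equivalent to 3/1 = 3.0000 mol SiO2.
M(SiO2) = 1×28.085 + 2×15.999 = 60.083 g/mol.
Mass of SiO2 per formula unit = 3.0000 × 60.083 = 180.249 g.
SiO2 wt% = 180.249 / 457.055 × 100 = 39.44%.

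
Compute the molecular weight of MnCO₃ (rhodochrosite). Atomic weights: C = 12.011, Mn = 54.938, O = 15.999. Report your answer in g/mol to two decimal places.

114.95 g/mol

M = 1(54.938) + 1(12.011) + 3(15.999)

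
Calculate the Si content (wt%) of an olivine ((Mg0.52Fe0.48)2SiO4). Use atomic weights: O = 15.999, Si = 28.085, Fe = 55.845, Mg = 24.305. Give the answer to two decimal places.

Molar mass of (Mg0.52Fe0.48)2SiO4: 1.04·24.305 + 0.96·55.845 + 1·28.085 + 4·15.999 = 170.969 g/mol.
Mass of Si per formula unit: 1 × 28.085 = 28.085 g.
Weight fraction Si = 28.085 / 170.969 = 0.1643.

16.43 wt%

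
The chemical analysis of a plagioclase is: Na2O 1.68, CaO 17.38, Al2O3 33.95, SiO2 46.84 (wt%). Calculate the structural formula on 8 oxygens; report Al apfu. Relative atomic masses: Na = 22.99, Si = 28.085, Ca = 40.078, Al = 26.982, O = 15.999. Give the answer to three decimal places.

1.840 Al apfu

1.68 wt% Na2O ÷ 61.979 g/mol = 0.02711 mol, giving 0.05422 Na and 0.02711 O.
17.38 wt% CaO ÷ 56.077 g/mol = 0.30993 mol, giving 0.30993 Ca and 0.30993 O.
33.95 wt% Al2O3 ÷ 101.961 g/mol = 0.33297 mol, giving 0.66594 Al and 0.99891 O.
46.84 wt% SiO2 ÷ 60.083 g/mol = 0.77959 mol, giving 0.77959 Si and 1.55918 O.
Oxygen sums to 2.89513; scaling by 8/2.89513 = 2.76326 puts the formula on 8 O.
Al: 0.66594 × 2.76326 = 1.840 atoms per formula unit.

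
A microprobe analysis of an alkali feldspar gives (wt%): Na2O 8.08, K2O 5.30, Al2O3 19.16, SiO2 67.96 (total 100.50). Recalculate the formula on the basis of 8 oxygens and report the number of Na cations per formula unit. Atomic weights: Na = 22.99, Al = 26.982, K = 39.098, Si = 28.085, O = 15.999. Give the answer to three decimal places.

8.08 wt% Na2O ÷ 61.979 g/mol = 0.13037 mol, giving 0.26074 Na and 0.13037 O.
5.30 wt% K2O ÷ 94.195 g/mol = 0.05627 mol, giving 0.11254 K and 0.05627 O.
19.16 wt% Al2O3 ÷ 101.961 g/mol = 0.18791 mol, giving 0.37582 Al and 0.56373 O.
67.96 wt% SiO2 ÷ 60.083 g/mol = 1.13110 mol, giving 1.13110 Si and 2.26220 O.
Oxygen sums to 3.01257; scaling by 8/3.01257 = 2.65554 puts the formula on 8 O.
Na: 0.26074 × 2.65554 = 0.692 atoms per formula unit.

0.692 Na apfu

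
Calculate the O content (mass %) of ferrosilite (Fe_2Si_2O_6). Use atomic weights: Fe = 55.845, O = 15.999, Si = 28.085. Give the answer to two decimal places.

36.38 mass %

M(Fe_2Si_2O_6) = 263.854 g/mol.
O contributes 6 × 15.999 = 95.994 g per mole.
95.994/263.854 = 0.3638 → 36.38%.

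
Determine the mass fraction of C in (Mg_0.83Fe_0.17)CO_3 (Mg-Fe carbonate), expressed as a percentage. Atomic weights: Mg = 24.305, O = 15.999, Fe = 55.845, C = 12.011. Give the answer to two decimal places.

Formula mass = 0.83*24.305 + 0.17*55.845 + 1*12.011 + 3*15.999 = 89.675 g/mol, of which 12.011 g is C.
So C makes up 12.011/89.675 = 0.1339 of the mass, i.e. 13.39%.

13.39 wt%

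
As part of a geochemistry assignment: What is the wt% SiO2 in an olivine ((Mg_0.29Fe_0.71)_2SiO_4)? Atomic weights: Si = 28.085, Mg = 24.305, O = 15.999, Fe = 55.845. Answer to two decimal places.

M((Mg_0.29Fe_0.71)_2SiO_4) = 185.478 g/mol; M(SiO2) = 60.083 g/mol.
Moles SiO2 per formula unit = 1 Si ÷ 1 = 1.0000.
SiO2 fraction = (1.0000 × 60.083) / 185.478 = 60.083/185.478 = 0.3239.

32.39 wt%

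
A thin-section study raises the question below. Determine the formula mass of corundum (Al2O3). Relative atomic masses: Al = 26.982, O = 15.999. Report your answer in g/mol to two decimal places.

Al: 2 × 26.982 = 53.9640
O: 3 × 15.999 = 47.9970
Summing the contributions gives the formula mass.

101.96 g/mol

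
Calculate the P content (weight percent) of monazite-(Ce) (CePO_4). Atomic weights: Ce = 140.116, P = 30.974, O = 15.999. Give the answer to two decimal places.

Formula mass = 1×140.116 + 1×30.974 + 4×15.999 = 235.086 g/mol, of which 30.974 g is P.
So P makes up 30.974/235.086 = 0.1318 of the mass, i.e. 13.18%.

13.18 weight percent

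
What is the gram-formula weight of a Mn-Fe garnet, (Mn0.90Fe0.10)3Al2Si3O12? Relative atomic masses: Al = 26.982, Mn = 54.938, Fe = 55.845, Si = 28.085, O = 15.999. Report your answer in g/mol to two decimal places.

Mn: 2.70 × 54.938 = 148.3326
Fe: 0.30 × 55.845 = 16.7535
Al: 2 × 26.982 = 53.9640
Si: 3 × 28.085 = 84.2550
O: 12 × 15.999 = 191.9880
Summing the contributions gives the formula mass.

495.29 g/mol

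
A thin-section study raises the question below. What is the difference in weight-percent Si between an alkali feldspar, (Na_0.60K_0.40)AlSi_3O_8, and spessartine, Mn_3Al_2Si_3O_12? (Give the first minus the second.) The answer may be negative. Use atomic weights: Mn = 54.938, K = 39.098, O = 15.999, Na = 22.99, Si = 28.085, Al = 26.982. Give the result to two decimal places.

M((Na_0.60K_0.40)AlSi_3O_8) = 268.662 g/mol, so wt% Si = 84.255/268.662 × 100 = 31.36%.
M(Mn_3Al_2Si_3O_12) = 495.021 g/mol, so wt% Si = 84.255/495.021 × 100 = 17.02%.
31.36 − 17.02 = 14.34 pp.

14.34 percentage points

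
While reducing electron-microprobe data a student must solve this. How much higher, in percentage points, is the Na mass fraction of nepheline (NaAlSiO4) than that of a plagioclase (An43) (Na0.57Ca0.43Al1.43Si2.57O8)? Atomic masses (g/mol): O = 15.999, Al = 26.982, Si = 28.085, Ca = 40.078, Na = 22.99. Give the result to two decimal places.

11.31 percentage points

M(NaAlSiO4) = 142.053 g/mol, so wt% Na = 22.990/142.053 × 100 = 16.18%.
M(Na0.57Ca0.43Al1.43Si2.57O8) = 269.093 g/mol, so wt% Na = 13.104/269.093 × 100 = 4.87%.
16.18 − 4.87 = 11.31 pp.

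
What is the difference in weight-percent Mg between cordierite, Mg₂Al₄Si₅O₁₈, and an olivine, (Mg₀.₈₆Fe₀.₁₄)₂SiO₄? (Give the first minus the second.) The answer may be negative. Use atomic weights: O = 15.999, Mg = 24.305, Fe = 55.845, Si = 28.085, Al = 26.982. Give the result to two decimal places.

First mineral: 48.610 g Mg in 584.945 g formula = 8.31 wt% Mg.
Second mineral: 41.805 g Mg in 149.522 g formula = 27.96 wt% Mg.
8.31% − 27.96% gives a difference of -19.65 percentage points.

-19.65 percentage points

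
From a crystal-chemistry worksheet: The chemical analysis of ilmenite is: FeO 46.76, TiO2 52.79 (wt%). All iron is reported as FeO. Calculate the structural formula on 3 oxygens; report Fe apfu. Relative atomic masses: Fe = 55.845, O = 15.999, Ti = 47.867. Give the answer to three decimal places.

FeO (M=71.844): mol = 0.65085; Fe = 0.65085, O = 0.65085.
TiO2 (M=79.865): mol = 0.66099; Ti = 0.66099, O = 1.32198.
ΣO = 1.97283; factor = 3/ΣO = 1.52066.
Fe apfu = 0.65085 × 1.52066 = 0.990.

0.990 Fe apfu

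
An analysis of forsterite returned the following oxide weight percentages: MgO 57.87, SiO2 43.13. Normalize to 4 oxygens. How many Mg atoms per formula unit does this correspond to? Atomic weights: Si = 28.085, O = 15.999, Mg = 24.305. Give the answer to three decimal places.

2.000 Mg apfu

MgO (M=40.304): mol = 1.43584; Mg = 1.43584, O = 1.43584.
SiO2 (M=60.083): mol = 0.71784; Si = 0.71784, O = 1.43568.
ΣO = 2.87152; factor = 4/ΣO = 1.39299.
Mg apfu = 1.43584 × 1.39299 = 2.000.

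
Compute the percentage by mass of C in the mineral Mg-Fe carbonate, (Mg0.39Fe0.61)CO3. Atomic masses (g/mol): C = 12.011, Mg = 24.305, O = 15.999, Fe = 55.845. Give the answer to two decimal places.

M((Mg0.39Fe0.61)CO3) = 103.552 g/mol.
C contributes 1 × 12.011 = 12.011 g per mole.
12.011/103.552 = 0.1160 → 11.60%.

11.60 mass %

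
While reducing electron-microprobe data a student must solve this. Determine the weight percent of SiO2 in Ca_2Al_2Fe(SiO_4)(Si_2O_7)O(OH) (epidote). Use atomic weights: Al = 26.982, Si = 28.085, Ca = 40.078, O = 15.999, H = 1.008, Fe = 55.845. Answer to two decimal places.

37.30 wt%

Molar mass of Ca_2Al_2Fe(SiO_4)(Si_2O_7)O(OH) = 2×40.078 + 2×26.982 + 1×55.845 + 3×28.085 + 13×15.999 + 1×1.008 = 483.215 g/mol.
Each formula unit contains 3 Si, equivalent to 3/1 = 3.0000 mol SiO2.
M(SiO2) = 1×28.085 + 2×15.999 = 60.083 g/mol.
Mass of SiO2 per formula unit = 3.0000 × 60.083 = 180.249 g.
SiO2 wt% = 180.249 / 483.215 × 100 = 37.30%.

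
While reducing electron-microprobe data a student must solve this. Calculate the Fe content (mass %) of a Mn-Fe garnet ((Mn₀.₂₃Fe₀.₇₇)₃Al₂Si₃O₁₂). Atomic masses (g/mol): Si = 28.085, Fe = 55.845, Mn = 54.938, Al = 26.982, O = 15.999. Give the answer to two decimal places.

25.95 mass %

Formula mass = 0.69*54.938 + 2.31*55.845 + 2*26.982 + 3*28.085 + 12*15.999 = 497.116 g/mol, of which 129.002 g is Fe.
So Fe makes up 129.002/497.116 = 0.2595 of the mass, i.e. 25.95%.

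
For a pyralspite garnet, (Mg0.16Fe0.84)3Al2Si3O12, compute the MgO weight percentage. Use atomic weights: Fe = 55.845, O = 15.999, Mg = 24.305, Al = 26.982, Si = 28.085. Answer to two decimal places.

Formula mass = 482.603 g/mol.
0.48 Mg → 0.4800 mol MgO per formula unit; M(MgO) = 40.304, so MgO mass = 19.346 g.
19.346/482.603 × 100 = 4.01 wt%.

4.01 wt%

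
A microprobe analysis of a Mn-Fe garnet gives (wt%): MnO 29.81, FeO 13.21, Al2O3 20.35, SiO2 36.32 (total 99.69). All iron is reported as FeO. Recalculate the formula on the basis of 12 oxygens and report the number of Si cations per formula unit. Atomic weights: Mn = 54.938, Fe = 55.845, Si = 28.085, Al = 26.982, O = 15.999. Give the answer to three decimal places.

MnO (M=70.937): mol = 0.42023; Mn = 0.42023, O = 0.42023.
FeO (M=71.844): mol = 0.18387; Fe = 0.18387, O = 0.18387.
Al2O3 (M=101.961): mol = 0.19959; Al = 0.39918, O = 0.59877.
SiO2 (M=60.083): mol = 0.60450; Si = 0.60450, O = 1.20900.
ΣO = 2.41187; factor = 12/ΣO = 4.97539.
Si apfu = 0.60450 × 4.97539 = 3.008.

3.008 Si apfu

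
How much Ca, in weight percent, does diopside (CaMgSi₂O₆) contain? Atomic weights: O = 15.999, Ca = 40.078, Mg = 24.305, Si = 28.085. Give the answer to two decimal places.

18.51 weight percent

Molar mass of CaMgSi₂O₆: 1·40.078 + 1·24.305 + 2·28.085 + 6·15.999 = 216.547 g/mol.
Mass of Ca per formula unit: 1 × 40.078 = 40.078 g.
Weight fraction Ca = 40.078 / 216.547 = 0.1851.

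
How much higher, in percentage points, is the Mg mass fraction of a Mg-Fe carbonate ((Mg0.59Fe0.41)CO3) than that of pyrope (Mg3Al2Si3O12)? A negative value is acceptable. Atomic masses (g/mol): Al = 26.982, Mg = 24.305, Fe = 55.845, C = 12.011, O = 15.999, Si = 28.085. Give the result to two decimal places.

First mineral: 14.340 g Mg in 97.244 g formula = 14.75 wt% Mg.
Second mineral: 72.915 g Mg in 403.122 g formula = 18.09 wt% Mg.
14.75% − 18.09% gives a difference of -3.34 percentage points.

-3.34 percentage points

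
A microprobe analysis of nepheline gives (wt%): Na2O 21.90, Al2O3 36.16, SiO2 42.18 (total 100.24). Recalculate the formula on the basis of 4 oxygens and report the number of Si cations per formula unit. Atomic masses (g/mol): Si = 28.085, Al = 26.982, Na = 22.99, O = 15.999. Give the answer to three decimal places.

0.995 Si apfu

Na2O (M=61.979): mol = 0.35335; Na = 0.70670, O = 0.35335.
Al2O3 (M=101.961): mol = 0.35465; Al = 0.70930, O = 1.06395.
SiO2 (M=60.083): mol = 0.70203; Si = 0.70203, O = 1.40406.
ΣO = 2.82136; factor = 4/ΣO = 1.41776.
Si apfu = 0.70203 × 1.41776 = 0.995.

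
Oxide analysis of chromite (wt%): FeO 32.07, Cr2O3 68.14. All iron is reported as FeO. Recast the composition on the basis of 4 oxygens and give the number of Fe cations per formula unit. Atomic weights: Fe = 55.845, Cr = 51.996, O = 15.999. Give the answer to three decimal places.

0.997 Fe apfu

FeO: 32.07/71.844 = 0.44638 mol → 0.44638 mol Fe, 0.44638 mol O.
Cr2O3: 68.14/151.989 = 0.44832 mol → 0.89664 mol Cr, 1.34496 mol O.
Total oxygen = 1.79134 mol. Normalization factor = 4/1.79134 = 2.23297.
Fe per 4 O = 0.44638 × 2.23297 = 0.997.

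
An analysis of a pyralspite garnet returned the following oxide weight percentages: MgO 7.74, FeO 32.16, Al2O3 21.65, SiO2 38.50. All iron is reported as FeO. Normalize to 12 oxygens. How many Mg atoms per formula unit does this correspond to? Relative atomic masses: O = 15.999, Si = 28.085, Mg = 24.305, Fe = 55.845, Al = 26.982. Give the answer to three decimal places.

MgO: 7.74/40.304 = 0.19204 mol → 0.19204 mol Mg, 0.19204 mol O.
FeO: 32.16/71.844 = 0.44764 mol → 0.44764 mol Fe, 0.44764 mol O.
Al2O3: 21.65/101.961 = 0.21234 mol → 0.42468 mol Al, 0.63702 mol O.
SiO2: 38.50/60.083 = 0.64078 mol → 0.64078 mol Si, 1.28156 mol O.
Total oxygen = 2.55826 mol. Normalization factor = 12/2.55826 = 4.69069.
Mg per 12 O = 0.19204 × 4.69069 = 0.901.

0.901 Mg apfu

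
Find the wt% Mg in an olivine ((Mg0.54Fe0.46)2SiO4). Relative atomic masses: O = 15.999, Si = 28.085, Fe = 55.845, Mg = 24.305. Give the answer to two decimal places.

Formula mass = 1.08·24.305 + 0.92·55.845 + 1·28.085 + 4·15.999 = 169.708 g/mol, of which 26.249 g is Mg.
So Mg makes up 26.249/169.708 = 0.1547 of the mass, i.e. 15.47%.

15.47 weight percent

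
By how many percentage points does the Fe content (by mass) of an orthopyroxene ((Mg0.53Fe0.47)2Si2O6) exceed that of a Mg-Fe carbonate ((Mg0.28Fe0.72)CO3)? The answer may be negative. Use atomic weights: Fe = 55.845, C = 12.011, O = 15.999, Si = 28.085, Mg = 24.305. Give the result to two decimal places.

-14.79 percentage points

First mineral: 52.494 g Fe in 230.422 g formula = 22.78 wt% Fe.
Second mineral: 40.208 g Fe in 107.022 g formula = 37.57 wt% Fe.
22.78% − 37.57% gives a difference of -14.79 percentage points.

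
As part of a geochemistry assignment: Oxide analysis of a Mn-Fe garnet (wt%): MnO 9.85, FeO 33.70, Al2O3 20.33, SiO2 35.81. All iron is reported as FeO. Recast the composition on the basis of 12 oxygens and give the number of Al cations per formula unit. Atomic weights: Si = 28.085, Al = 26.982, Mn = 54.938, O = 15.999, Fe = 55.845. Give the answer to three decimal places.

1.995 Al apfu

9.85 wt% MnO ÷ 70.937 g/mol = 0.13886 mol, giving 0.13886 Mn and 0.13886 O.
33.70 wt% FeO ÷ 71.844 g/mol = 0.46907 mol, giving 0.46907 Fe and 0.46907 O.
20.33 wt% Al2O3 ÷ 101.961 g/mol = 0.19939 mol, giving 0.39878 Al and 0.59817 O.
35.81 wt% SiO2 ÷ 60.083 g/mol = 0.59601 mol, giving 0.59601 Si and 1.19202 O.
Oxygen sums to 2.39812; scaling by 12/2.39812 = 5.00392 puts the formula on 12 O.
Al: 0.39878 × 5.00392 = 1.995 atoms per formula unit.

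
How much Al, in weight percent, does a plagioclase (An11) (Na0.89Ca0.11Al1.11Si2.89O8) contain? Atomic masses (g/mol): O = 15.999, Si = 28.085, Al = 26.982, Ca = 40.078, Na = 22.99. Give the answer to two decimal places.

11.35 weight percent

Molar mass of Na0.89Ca0.11Al1.11Si2.89O8: 0.89×22.99 + 0.11×40.078 + 1.11×26.982 + 2.89×28.085 + 8×15.999 = 263.977 g/mol.
Mass of Al per formula unit: 1.11 × 26.982 = 29.950 g.
Weight fraction Al = 29.950 / 263.977 = 0.1135.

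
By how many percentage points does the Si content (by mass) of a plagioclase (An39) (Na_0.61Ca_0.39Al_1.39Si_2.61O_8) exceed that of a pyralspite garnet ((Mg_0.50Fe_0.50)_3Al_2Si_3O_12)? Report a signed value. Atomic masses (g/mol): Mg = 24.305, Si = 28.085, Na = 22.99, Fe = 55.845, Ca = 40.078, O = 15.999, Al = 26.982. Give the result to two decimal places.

Si in Na_0.61Ca_0.39Al_1.39Si_2.61O_8: molar mass 268.453 g/mol; 2.61×28.085 = 73.302 g → 27.31 wt%.
Si in (Mg_0.50Fe_0.50)_3Al_2Si_3O_12: molar mass 450.432 g/mol; 3×28.085 = 84.255 g → 18.71 wt%.
Difference = 27.31 − 18.71 = 8.60 percentage points.

8.60 percentage points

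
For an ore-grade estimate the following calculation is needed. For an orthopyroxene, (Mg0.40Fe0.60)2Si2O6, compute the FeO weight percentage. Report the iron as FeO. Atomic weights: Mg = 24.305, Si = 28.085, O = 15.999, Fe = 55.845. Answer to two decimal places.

36.13 wt%

Molar mass of (Mg0.40Fe0.60)2Si2O6 = 0.80×24.305 + 1.20×55.845 + 2×28.085 + 6×15.999 = 238.622 g/mol.
Each formula unit contains 1.20 Fe, equivalent to 1.20/1 = 1.2000 mol FeO.
M(FeO) = 1×55.845 + 1×15.999 = 71.844 g/mol.
Mass of FeO per formula unit = 1.2000 × 71.844 = 86.213 g.
FeO wt% = 86.213 / 238.622 × 100 = 36.13%.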